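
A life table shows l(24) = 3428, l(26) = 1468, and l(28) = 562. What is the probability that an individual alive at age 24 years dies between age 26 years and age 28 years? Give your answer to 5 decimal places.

This is the probability of reaching 26 but not 28, conditional on being alive at 24: (l(26) − l(28)) / l(24).
= (1468 − 562) / 3428 = 906 / 3428 = 0.264294.

0.26429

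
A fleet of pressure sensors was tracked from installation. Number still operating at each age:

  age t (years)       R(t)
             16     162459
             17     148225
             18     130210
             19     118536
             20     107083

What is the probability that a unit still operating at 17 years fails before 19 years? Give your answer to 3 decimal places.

P(fail before 19 | operational at 17) = 1 − R(19)/R(17) = 1 − 118536/148225 = (29689)/148225 = 0.200297.

0.200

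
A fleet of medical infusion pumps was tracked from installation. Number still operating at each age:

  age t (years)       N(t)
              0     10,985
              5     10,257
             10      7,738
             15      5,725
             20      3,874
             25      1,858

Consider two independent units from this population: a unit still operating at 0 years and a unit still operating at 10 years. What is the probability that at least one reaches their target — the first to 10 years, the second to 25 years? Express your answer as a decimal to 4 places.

0.7754

p₁ = N(10)/N(0) = 7,738/10,985 = 0.704415; p₂ = N(25)/N(10) = 1,858/7,738 = 0.240114.
P(at least one) = 1 − (1−p₁)(1−p₂) = 1 − 0.295585 × 0.759886 = 0.775389.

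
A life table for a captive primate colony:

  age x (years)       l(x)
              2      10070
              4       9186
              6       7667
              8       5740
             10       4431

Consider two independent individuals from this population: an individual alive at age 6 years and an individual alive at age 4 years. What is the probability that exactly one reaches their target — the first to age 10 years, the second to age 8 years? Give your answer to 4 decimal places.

p₁ = l(10)/l(6) = 4431/7667 = 0.577931; p₂ = l(8)/l(4) = 5740/9186 = 0.624864.
P(exactly one) = p₁(1−p₂) + (1−p₁)p₂ = 0.216803 + 0.263736 = 0.480538.

0.4805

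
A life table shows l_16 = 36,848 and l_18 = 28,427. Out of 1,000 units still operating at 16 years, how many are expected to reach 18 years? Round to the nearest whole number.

771

The relevant probability is 28,427/36,848 = 0.771467.
Expected number = 1,000 × 0.771467 = 771.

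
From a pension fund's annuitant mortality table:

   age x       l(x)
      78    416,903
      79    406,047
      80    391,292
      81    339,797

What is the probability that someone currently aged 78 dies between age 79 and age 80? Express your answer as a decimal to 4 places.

0.0354

This is the probability of reaching 79 but not 80, conditional on being alive at 78: (l(79) − l(80)) / l(78).
= (406,047 − 391,292) / 416,903 = 14,755 / 416,903 = 0.035392.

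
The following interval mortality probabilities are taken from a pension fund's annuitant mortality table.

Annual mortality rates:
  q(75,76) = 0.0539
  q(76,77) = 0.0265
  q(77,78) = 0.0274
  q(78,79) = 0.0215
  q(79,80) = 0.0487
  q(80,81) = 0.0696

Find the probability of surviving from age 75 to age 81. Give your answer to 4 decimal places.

Survival from 75 to 81 is the product of surviving each interval: (1 − 0.0539) × (1 − 0.0265) × (1 − 0.0274) × (1 − 0.0215) × (1 − 0.0487) × (1 − 0.0696).
= 0.9461 × 0.9735 × 0.9726 × 0.9785 × 0.9513 × 0.9304 = 0.775810.

0.7758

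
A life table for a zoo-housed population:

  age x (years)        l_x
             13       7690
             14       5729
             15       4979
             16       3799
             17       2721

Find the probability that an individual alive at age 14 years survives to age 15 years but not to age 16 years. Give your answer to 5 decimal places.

0.20597

This is the probability of reaching 15 but not 16, conditional on being alive at 14: (l_15 − l_16) / l_14.
= (4979 − 3799) / 5729 = 1180 / 5729 = 0.205970.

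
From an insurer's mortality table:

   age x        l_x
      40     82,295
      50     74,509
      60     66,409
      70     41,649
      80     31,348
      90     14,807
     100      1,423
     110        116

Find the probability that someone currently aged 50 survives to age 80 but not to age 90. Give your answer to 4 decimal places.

0.2220

We want 30|10q50 = (l_80 − l_90)/l_50.
This is the probability of reaching 80 but not 90, conditional on being alive at 50: (l_80 − l_90) / l_50.
= (31,348 − 14,807) / 74,509 = 16,541 / 74,509 = 0.222000.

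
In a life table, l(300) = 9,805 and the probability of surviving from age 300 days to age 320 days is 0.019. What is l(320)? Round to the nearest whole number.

186

l(320) = l(300) × p = 9,805 × 0.019 = 186.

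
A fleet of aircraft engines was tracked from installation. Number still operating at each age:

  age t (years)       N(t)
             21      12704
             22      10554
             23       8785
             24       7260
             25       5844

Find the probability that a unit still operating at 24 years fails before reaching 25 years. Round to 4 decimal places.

P(fail before 25 | operational at 24) = 1 − N(25)/N(24) = 1 − 5844/7260 = (1416)/7260 = 0.195041.

0.1950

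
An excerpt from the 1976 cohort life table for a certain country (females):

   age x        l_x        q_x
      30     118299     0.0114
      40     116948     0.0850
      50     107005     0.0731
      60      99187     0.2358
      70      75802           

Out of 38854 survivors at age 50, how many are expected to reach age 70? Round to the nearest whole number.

27524

The relevant probability is 75802/107005 = 0.708397.
Expected number = 38854 × 0.708397 = 27524.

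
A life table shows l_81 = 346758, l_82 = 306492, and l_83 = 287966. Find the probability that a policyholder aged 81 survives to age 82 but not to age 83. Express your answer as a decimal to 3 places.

0.053

This is the probability of reaching 82 but not 83, conditional on being alive at 81: (l_82 − l_83) / l_81.
= (306492 − 287966) / 346758 = 18526 / 346758 = 0.053426.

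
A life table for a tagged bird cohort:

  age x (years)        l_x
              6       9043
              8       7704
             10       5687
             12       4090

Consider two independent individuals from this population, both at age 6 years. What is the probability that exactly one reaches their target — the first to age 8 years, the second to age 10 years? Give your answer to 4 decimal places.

0.4093

p₁ = l_8/l_6 = 7704/9043 = 0.851930; p₂ = l_10/l_6 = 5687/9043 = 0.628884.
P(exactly one) = p₁(1−p₂) + (1−p₁)p₂ = 0.316165 + 0.093119 = 0.409284.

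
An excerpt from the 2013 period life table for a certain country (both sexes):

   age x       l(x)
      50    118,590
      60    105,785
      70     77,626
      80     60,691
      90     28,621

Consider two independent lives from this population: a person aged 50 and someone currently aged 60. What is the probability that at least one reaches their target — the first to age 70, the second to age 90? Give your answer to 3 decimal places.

p₁ = l(70)/l(50) = 77,626/118,590 = 0.654575; p₂ = l(90)/l(60) = 28,621/105,785 = 0.270558.
P(at least one) = 1 − (1−p₁)(1−p₂) = 1 − 0.345425 × 0.729442 = 0.748032.

0.748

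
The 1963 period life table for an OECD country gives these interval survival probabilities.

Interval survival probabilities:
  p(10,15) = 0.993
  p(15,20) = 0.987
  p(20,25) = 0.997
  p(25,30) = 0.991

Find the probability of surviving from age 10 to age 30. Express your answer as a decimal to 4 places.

0.9684

P(survive 10→30) = 0.993 × 0.987 × 0.997 × 0.991.
= 0.968356.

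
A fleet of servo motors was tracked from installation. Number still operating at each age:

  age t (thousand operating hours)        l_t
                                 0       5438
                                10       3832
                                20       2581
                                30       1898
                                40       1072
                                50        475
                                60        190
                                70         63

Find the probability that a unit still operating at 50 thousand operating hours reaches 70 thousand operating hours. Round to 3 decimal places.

0.133

The conditional survival probability is l_70/l_50 = 63/475 = 0.132632.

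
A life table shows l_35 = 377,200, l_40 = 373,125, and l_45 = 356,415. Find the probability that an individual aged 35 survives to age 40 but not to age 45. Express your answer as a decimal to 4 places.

This is the probability of reaching 40 but not 45, conditional on being alive at 35: (l_40 − l_45) / l_35.
= (373,125 − 356,415) / 377,200 = 16,710 / 377,200 = 0.044300.

0.0443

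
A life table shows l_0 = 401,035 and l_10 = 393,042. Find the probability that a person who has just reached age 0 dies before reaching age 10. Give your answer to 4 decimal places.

P(die before 10 | alive at 0) = 1 − l_10/l_0 = 1 − 393,042/401,035 = (7,993)/401,035 = 0.019931.

0.0199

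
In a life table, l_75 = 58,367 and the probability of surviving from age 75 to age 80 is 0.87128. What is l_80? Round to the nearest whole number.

50854

l_80 = l_75 × p = 58,367 × 0.87128 = 50854.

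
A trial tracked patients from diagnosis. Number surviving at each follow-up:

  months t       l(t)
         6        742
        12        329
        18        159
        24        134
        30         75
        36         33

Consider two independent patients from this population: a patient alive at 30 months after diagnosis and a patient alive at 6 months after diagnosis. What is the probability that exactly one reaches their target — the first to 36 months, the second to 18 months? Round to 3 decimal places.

0.466

p₁ = l(36)/l(30) = 33/75 = 0.440000; p₂ = l(18)/l(6) = 159/742 = 0.214286.
P(exactly one) = p₁(1−p₂) + (1−p₁)p₂ = 0.345714 + 0.120000 = 0.465714.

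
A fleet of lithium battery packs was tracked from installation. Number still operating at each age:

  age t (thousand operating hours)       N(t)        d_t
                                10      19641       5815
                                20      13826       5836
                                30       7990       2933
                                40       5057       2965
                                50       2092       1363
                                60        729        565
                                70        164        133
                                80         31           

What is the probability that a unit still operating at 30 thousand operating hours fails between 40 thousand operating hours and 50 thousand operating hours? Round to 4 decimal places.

This is the probability of reaching 40 but not 50, conditional on being operational at 30: (N(40) − N(50)) / N(30).
= (5057 − 2092) / 7990 = 2965 / 7990 = 0.371089.

0.3711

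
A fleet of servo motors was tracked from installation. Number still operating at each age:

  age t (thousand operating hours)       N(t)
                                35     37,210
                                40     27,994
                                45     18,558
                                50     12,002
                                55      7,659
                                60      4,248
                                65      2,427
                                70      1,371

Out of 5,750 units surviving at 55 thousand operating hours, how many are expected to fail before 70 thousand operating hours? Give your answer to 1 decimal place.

4720.7

The relevant probability is 1 − 1,371/7,659 = 0.820995.
Expected number = 5,750 × 0.820995 = 4720.7.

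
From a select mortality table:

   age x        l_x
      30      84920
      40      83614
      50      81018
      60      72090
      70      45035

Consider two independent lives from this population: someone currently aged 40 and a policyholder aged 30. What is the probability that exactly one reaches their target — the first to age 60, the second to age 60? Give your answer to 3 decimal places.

p₁ = l_60/l_40 = 72090/83614 = 0.862176; p₂ = l_60/l_30 = 72090/84920 = 0.848917.
P(exactly one) = p₁(1−p₂) + (1−p₁)p₂ = 0.130260 + 0.117001 = 0.247261.

0.247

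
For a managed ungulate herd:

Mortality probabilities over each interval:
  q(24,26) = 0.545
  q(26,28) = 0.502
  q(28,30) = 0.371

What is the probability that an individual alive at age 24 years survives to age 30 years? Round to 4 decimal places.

Chaining the interval survival probabilities: (1 − 0.545) × (1 − 0.502) × (1 − 0.371).
= 0.455 × 0.498 × 0.629 = 0.142525.

0.1425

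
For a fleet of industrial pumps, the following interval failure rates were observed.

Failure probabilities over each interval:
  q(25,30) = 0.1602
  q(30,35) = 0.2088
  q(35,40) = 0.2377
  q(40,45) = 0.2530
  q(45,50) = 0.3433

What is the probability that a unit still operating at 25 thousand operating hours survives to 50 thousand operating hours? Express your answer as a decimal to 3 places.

Survival from 25 to 50 is the product of surviving each interval: (1 − 0.1602) × (1 − 0.2088) × (1 − 0.2377) × (1 − 0.2530) × (1 − 0.3433).
= 0.8398 × 0.7912 × 0.7623 × 0.7470 × 0.6567 = 0.248471.

0.248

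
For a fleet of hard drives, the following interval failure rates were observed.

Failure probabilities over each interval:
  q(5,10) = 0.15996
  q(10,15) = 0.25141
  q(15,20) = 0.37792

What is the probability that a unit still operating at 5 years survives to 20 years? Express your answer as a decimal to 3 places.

0.391

P(survive 5→20) = (1 − 0.15996) × (1 − 0.25141) × (1 − 0.37792).
= 0.84004 × 0.74859 × 0.62208 = 0.391192.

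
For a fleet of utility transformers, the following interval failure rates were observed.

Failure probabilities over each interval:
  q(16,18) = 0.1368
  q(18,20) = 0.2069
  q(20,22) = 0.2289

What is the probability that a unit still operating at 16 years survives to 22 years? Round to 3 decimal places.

Chaining the interval survival probabilities: (1 − 0.1368) × (1 − 0.2069) × (1 − 0.2289).
= 0.8632 × 0.7931 × 0.7711 = 0.527898.

0.528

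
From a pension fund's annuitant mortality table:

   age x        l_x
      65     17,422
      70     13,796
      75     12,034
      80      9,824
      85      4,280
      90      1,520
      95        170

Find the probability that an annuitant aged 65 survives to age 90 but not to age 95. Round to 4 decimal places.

0.0775

We want 25|5q65 = (l_90 − l_95)/l_65.
This is the probability of reaching 90 but not 95, conditional on being alive at 65: (l_90 − l_95) / l_65.
= (1,520 − 170) / 17,422 = 1,350 / 17,422 = 0.077488.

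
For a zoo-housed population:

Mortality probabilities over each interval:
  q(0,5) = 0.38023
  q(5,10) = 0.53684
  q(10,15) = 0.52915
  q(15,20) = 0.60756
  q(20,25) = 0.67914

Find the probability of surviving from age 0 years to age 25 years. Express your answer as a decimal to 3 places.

0.017

The overall survival probability is (1 − 0.38023) × (1 − 0.53684) × (1 − 0.52915) × (1 − 0.60756) × (1 − 0.67914).
= 0.61977 × 0.46316 × 0.47085 × 0.39244 × 0.32086 = 0.017019.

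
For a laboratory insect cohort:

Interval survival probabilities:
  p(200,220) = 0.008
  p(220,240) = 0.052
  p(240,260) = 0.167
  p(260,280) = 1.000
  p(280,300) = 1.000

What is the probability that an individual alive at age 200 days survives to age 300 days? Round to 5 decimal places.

0.00007

Chaining the interval survival probabilities: 0.008 × 0.052 × 0.167 × 1.000 × 1.000.
= 0.000069.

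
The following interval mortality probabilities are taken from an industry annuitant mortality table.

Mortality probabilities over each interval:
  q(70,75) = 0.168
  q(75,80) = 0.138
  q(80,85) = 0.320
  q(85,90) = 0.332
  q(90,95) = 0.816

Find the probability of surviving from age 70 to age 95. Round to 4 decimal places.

P(survive 70→95) = (1 − 0.168) × (1 − 0.138) × (1 − 0.320) × (1 − 0.332) × (1 − 0.816).
= 0.832 × 0.862 × 0.680 × 0.668 × 0.184 = 0.059942.

0.0599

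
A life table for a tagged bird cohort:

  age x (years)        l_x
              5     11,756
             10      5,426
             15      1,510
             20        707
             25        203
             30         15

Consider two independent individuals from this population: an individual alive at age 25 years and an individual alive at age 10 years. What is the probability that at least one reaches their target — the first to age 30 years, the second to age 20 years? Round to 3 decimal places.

p₁ = l_30/l_25 = 15/203 = 0.073892; p₂ = l_20/l_10 = 707/5,426 = 0.130299.
P(at least one) = 1 − (1−p₁)(1−p₂) = 1 − 0.926108 × 0.869701 = 0.194563.

0.195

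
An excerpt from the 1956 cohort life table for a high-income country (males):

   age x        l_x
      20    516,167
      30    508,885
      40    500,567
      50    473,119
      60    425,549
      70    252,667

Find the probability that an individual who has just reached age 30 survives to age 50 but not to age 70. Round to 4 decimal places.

0.4332

This is the probability of reaching 50 but not 70, conditional on being alive at 30: (l_50 − l_70) / l_30.
= (473,119 − 252,667) / 508,885 = 220,452 / 508,885 = 0.433206.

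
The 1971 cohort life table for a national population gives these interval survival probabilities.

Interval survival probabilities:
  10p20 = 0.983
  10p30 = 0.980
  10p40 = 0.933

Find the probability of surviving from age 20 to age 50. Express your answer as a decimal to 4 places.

0.8988

Survival from 20 to 50 is the product of surviving each interval: 0.983 × 0.980 × 0.933.
= 0.898796.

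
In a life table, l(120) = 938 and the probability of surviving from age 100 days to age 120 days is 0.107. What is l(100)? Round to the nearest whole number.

8766

l(100) = l(120) / p = 938 / 0.107 = 8766.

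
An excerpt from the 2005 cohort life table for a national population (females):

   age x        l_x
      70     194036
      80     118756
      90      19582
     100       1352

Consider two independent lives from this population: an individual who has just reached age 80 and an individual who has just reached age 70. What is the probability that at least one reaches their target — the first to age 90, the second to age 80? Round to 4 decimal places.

p₁ = l_90/l_80 = 19582/118756 = 0.164893; p₂ = l_80/l_70 = 118756/194036 = 0.612031.
P(at least one) = 1 − (1−p₁)(1−p₂) = 1 − 0.835107 × 0.387969 = 0.676004.

0.6760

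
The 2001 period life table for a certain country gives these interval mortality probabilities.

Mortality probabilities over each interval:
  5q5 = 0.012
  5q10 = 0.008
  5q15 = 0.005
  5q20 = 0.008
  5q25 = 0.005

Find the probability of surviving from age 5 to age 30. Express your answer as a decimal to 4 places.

0.9626

25p5 = (1 − 0.012) × (1 − 0.008) × (1 − 0.005) × (1 − 0.008) × (1 − 0.005).
= 0.988 × 0.992 × 0.995 × 0.992 × 0.995 = 0.962557.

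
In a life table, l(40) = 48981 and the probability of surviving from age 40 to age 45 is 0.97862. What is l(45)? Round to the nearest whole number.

l(45) = l(40) × p = 48981 × 0.97862 = 47934.

47934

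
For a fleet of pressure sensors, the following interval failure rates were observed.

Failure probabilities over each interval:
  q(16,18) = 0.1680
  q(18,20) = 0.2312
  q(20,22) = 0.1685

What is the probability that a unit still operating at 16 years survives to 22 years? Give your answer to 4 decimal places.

The overall survival probability is (1 − 0.1680) × (1 − 0.2312) × (1 − 0.1685).
= 0.8320 × 0.7688 × 0.8315 = 0.531862.

0.5319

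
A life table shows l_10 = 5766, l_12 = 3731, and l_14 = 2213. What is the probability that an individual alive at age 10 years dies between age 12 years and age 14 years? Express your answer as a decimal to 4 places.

This is the probability of reaching 12 but not 14, conditional on being alive at 10: (l_12 − l_14) / l_10.
= (3731 − 2213) / 5766 = 1518 / 5766 = 0.263267.

0.2633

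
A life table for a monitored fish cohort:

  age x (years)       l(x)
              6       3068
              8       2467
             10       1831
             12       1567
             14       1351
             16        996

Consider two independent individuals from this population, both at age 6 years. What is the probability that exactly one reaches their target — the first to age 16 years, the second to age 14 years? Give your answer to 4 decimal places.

0.4791

p₁ = l(16)/l(6) = 996/3068 = 0.324641; p₂ = l(14)/l(6) = 1351/3068 = 0.440352.
P(exactly one) = p₁(1−p₂) + (1−p₁)p₂ = 0.181685 + 0.297396 = 0.479080.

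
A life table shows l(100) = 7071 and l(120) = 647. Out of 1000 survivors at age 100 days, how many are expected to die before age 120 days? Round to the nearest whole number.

The relevant probability is 1 − 647/7071 = 0.908500.
Expected number = 1000 × 0.908500 = 908.

908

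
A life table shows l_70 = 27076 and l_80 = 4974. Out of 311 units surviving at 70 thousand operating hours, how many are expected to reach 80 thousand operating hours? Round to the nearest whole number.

57

The relevant probability is 4974/27076 = 0.183705.
Expected number = 311 × 0.183705 = 57.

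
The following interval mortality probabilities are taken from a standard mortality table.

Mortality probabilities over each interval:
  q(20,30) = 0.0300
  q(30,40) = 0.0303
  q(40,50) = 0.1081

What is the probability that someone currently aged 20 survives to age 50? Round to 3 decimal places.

0.839

The overall survival probability is (1 − 0.0300) × (1 − 0.0303) × (1 − 0.1081).
= 0.9700 × 0.9697 × 0.8919 = 0.838929.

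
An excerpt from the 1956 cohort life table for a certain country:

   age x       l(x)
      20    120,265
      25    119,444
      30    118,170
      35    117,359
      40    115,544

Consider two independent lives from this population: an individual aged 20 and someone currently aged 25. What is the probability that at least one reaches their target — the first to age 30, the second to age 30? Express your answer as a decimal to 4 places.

p₁ = l(30)/l(20) = 118,170/120,265 = 0.982580; p₂ = l(30)/l(25) = 118,170/119,444 = 0.989334.
P(at least one) = 1 − (1−p₁)(1−p₂) = 1 − 0.017420 × 0.010666 = 0.999814.

0.9998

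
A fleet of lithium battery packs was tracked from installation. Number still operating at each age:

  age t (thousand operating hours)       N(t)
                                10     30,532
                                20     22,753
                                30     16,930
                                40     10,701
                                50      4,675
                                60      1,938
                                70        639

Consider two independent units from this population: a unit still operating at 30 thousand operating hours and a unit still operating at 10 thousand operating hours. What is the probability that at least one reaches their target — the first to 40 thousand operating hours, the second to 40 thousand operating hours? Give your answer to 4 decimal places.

p₁ = N(40)/N(30) = 10,701/16,930 = 0.632073; p₂ = N(40)/N(10) = 10,701/30,532 = 0.350485.
P(at least one) = 1 − (1−p₁)(1−p₂) = 1 − 0.367927 × 0.649515 = 0.761026.

0.7610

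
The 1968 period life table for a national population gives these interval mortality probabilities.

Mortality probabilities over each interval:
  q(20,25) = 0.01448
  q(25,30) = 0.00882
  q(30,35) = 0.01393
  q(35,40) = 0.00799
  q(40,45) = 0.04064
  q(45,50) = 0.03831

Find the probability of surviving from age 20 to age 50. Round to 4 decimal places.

0.8816

Survival from 20 to 50 is the product of surviving each interval: (1 − 0.01448) × (1 − 0.00882) × (1 − 0.01393) × (1 − 0.00799) × (1 − 0.04064) × (1 − 0.03831).
= 0.98552 × 0.99118 × 0.98607 × 0.99201 × 0.95936 × 0.96169 = 0.881573.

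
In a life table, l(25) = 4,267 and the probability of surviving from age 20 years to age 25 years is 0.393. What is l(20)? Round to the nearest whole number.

10858

l(20) = l(25) / p = 4,267 / 0.393 = 10858.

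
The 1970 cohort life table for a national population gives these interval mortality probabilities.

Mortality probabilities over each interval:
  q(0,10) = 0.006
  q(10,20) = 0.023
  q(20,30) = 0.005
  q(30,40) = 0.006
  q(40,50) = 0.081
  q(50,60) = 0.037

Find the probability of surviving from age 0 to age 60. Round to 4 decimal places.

0.8500

Chaining the interval survival probabilities: (1 − 0.006) × (1 − 0.023) × (1 − 0.005) × (1 − 0.006) × (1 − 0.081) × (1 − 0.037).
= 0.994 × 0.977 × 0.995 × 0.994 × 0.919 × 0.963 = 0.850026.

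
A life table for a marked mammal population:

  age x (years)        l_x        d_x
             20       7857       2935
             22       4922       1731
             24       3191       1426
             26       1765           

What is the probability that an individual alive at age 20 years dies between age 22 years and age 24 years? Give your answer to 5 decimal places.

This is the probability of reaching 22 but not 24, conditional on being alive at 20: (l_22 − l_24) / l_20.
= (4922 − 3191) / 7857 = 1731 / 7857 = 0.220313.

0.22031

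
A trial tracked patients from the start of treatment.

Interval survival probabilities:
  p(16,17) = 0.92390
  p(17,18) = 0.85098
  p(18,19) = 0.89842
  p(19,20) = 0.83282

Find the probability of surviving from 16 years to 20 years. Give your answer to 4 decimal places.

0.5883

Chaining the interval survival probabilities: 0.92390 × 0.85098 × 0.89842 × 0.83282.
= 0.588268.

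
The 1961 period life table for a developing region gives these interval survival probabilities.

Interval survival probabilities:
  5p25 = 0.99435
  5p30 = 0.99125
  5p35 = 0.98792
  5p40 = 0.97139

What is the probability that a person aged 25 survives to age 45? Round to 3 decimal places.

The overall survival probability is 0.99435 × 0.99125 × 0.98792 × 0.97139.
= 0.945884.

0.946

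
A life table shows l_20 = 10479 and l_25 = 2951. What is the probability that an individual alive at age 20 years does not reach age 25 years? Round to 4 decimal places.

P(die before 25 | alive at 20) = 1 − l_25/l_20 = 1 − 2951/10479 = (7528)/10479 = 0.718389.

0.7184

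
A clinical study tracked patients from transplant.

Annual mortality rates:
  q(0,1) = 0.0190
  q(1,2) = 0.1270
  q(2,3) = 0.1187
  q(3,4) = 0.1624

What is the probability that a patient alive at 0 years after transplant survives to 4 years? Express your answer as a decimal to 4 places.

0.6322

Survival from 0 to 4 is the product of surviving each interval: (1 − 0.0190) × (1 − 0.1270) × (1 − 0.1187) × (1 − 0.1624).
= 0.9810 × 0.8730 × 0.8813 × 0.8376 = 0.632184.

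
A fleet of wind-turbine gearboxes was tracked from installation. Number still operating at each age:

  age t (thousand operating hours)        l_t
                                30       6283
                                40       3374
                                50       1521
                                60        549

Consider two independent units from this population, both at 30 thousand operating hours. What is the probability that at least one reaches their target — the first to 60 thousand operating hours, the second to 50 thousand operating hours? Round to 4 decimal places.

0.3083

p₁ = l_60/l_30 = 549/6283 = 0.087379; p₂ = l_50/l_30 = 1521/6283 = 0.242082.
P(at least one) = 1 − (1−p₁)(1−p₂) = 1 − 0.912621 × 0.757918 = 0.308308.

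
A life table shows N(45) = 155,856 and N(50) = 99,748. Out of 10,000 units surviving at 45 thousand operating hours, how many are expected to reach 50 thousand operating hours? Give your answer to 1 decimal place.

6400.0

The relevant probability is 99,748/155,856 = 0.640001.
Expected number = 10,000 × 0.640001 = 6400.0.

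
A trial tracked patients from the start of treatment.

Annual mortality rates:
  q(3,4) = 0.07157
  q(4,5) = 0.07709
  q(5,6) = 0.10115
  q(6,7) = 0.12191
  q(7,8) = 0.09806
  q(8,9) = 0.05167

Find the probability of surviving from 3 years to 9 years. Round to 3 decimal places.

0.578

P(survive 3→9) = (1 − 0.07157) × (1 − 0.07709) × (1 − 0.10115) × (1 − 0.12191) × (1 − 0.09806) × (1 − 0.05167).
= 0.92843 × 0.92291 × 0.89885 × 0.87809 × 0.90194 × 0.94833 = 0.578458.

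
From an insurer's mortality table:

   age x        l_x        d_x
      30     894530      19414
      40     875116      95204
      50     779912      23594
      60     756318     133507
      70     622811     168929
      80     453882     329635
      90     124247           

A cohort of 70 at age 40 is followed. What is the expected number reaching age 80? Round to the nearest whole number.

The relevant probability is 453882/875116 = 0.518654.
Expected number = 70 × 0.518654 = 36.

36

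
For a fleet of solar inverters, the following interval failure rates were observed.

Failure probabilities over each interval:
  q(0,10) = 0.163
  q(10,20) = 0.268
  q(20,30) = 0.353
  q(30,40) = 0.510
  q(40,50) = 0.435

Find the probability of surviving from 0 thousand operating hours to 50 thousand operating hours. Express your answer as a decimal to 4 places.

Survival from 0 to 50 is the product of surviving each interval: (1 − 0.163) × (1 − 0.268) × (1 − 0.353) × (1 − 0.510) × (1 − 0.435).
= 0.837 × 0.732 × 0.647 × 0.490 × 0.565 = 0.109745.

0.1097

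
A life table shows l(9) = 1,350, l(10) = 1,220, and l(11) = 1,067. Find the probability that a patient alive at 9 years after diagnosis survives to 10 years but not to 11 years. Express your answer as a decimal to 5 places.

0.11333

This is the probability of reaching 10 but not 11, conditional on being alive at 9: (l(10) − l(11)) / l(9).
= (1,220 − 1,067) / 1,350 = 153 / 1,350 = 0.113333.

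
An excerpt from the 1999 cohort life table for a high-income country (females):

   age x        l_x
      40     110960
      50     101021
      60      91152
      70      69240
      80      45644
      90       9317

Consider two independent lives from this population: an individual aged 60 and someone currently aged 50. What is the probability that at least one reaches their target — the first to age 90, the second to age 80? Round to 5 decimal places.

0.50786

p₁ = l_90/l_60 = 9317/91152 = 0.102214; p₂ = l_80/l_50 = 45644/101021 = 0.451827.
P(at least one) = 1 − (1−p₁)(1−p₂) = 1 − 0.897786 × 0.548173 = 0.507858.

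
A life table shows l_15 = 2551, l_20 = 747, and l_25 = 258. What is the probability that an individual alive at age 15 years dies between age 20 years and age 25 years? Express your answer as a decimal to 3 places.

0.192

This is the probability of reaching 20 but not 25, conditional on being alive at 15: (l_20 − l_25) / l_15.
= (747 − 258) / 2551 = 489 / 2551 = 0.191690.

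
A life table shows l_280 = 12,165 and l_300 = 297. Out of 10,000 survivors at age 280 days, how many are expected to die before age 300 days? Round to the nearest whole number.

9756

The relevant probability is 1 − 297/12,165 = 0.975586.
Expected number = 10,000 × 0.975586 = 9756.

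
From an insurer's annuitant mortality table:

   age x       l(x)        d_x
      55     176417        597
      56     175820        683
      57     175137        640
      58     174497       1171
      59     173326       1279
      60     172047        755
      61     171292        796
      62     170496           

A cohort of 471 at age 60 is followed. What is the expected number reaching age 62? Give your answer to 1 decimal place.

466.8

The relevant probability is 170496/172047 = 0.990985.
Expected number = 471 × 0.990985 = 466.8.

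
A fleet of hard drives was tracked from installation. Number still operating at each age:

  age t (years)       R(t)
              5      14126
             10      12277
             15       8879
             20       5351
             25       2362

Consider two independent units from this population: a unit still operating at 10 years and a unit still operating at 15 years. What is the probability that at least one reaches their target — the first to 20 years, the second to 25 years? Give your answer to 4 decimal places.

p₁ = R(20)/R(10) = 5351/12277 = 0.435856; p₂ = R(25)/R(15) = 2362/8879 = 0.266021.
P(at least one) = 1 − (1−p₁)(1−p₂) = 1 − 0.564144 × 0.733979 = 0.585930.

0.5859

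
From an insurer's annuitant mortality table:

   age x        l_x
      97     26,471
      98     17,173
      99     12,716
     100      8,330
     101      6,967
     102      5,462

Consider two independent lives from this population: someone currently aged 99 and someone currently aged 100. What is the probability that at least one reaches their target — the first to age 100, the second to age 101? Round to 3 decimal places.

0.944

p₁ = l_100/l_99 = 8,330/12,716 = 0.655080; p₂ = l_101/l_100 = 6,967/8,330 = 0.836375.
P(at least one) = 1 − (1−p₁)(1−p₂) = 1 − 0.344920 × 0.163625 = 0.943562.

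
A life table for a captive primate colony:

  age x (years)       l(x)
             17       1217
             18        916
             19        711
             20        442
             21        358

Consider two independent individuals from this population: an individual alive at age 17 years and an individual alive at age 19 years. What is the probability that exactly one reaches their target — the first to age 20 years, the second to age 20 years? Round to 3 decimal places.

p₁ = l(20)/l(17) = 442/1217 = 0.363188; p₂ = l(20)/l(19) = 442/711 = 0.621660.
P(exactly one) = p₁(1−p₂) + (1−p₁)p₂ = 0.137409 + 0.395881 = 0.533289.

0.533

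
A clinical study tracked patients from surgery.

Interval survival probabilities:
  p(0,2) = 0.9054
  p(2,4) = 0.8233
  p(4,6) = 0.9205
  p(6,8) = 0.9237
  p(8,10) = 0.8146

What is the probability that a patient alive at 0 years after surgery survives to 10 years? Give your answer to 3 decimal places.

0.516

Survival from 0 to 10 is the product of surviving each interval: 0.9054 × 0.8233 × 0.9205 × 0.9237 × 0.8146.
= 0.516295.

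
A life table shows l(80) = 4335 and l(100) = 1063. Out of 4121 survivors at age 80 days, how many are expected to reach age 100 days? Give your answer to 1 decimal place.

1010.5

The relevant probability is 1063/4335 = 0.245213.
Expected number = 4121 × 0.245213 = 1010.5.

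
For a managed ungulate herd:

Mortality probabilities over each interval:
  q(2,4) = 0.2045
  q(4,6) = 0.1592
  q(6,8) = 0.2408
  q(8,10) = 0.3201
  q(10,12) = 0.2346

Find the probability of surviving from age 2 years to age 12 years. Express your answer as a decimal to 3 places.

0.264

Chaining the interval survival probabilities: (1 − 0.2045) × (1 − 0.1592) × (1 − 0.2408) × (1 − 0.3201) × (1 − 0.2346).
= 0.7955 × 0.8408 × 0.7592 × 0.6799 × 0.7654 = 0.264255.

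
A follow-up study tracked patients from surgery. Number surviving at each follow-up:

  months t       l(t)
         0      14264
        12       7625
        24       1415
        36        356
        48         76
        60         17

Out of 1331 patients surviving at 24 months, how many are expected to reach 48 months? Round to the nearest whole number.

The relevant probability is 76/1415 = 0.053710.
Expected number = 1331 × 0.053710 = 71.

71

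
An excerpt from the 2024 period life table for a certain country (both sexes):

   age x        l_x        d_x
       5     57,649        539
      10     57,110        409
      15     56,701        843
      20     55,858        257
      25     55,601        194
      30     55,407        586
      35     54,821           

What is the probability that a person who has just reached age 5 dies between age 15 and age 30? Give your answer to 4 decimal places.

We want 10|15q5 = (l_15 − l_30)/l_5.
This is the probability of reaching 15 but not 30, conditional on being alive at 5: (l_15 − l_30) / l_5.
= (56,701 − 55,407) / 57,649 = 1,294 / 57,649 = 0.022446.

0.0224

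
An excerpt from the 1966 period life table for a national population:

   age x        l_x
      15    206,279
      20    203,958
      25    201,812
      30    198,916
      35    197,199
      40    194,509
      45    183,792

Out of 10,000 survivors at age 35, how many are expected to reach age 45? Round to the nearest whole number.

9320

The relevant probability is 183,792/197,199 = 0.932013.
Expected number = 10,000 × 0.932013 = 9320.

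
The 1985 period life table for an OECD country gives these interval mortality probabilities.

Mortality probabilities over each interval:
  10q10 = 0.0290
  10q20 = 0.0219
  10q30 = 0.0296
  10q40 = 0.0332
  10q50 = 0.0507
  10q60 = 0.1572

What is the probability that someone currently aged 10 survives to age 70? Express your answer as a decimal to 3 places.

60p10 = (1 − 0.0290) × (1 − 0.0219) × (1 − 0.0296) × (1 − 0.0332) × (1 − 0.0507) × (1 − 0.1572).
= 0.9710 × 0.9781 × 0.9704 × 0.9668 × 0.9493 × 0.8428 = 0.712882.

0.713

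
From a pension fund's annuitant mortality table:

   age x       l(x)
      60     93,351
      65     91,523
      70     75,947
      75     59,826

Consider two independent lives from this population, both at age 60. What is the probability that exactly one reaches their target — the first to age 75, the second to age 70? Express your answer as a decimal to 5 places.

0.41166

p₁ = l(75)/l(60) = 59,826/93,351 = 0.640872; p₂ = l(70)/l(60) = 75,947/93,351 = 0.813564.
P(exactly one) = p₁(1−p₂) + (1−p₁)p₂ = 0.119482 + 0.292174 = 0.411655.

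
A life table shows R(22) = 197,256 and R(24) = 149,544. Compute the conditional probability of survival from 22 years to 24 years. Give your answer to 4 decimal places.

The conditional survival probability is R(24)/R(22) = 149,544/197,256 = 0.758121.

0.7581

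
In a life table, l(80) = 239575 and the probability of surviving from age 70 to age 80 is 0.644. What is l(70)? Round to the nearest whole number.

372011

l(70) = l(80) / p = 239575 / 0.644 = 372011.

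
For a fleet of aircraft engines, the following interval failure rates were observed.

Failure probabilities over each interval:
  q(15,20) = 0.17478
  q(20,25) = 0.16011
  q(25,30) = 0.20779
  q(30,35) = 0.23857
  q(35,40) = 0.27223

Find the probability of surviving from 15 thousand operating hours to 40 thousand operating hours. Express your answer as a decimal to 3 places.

0.304

Chaining the interval survival probabilities: (1 − 0.17478) × (1 − 0.16011) × (1 − 0.20779) × (1 − 0.23857) × (1 − 0.27223).
= 0.82522 × 0.83989 × 0.79221 × 0.76143 × 0.72777 = 0.304268.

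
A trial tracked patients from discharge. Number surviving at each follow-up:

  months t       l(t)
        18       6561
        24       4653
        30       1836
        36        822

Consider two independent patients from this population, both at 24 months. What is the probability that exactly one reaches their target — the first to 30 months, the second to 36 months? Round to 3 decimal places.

0.432

p₁ = l(30)/l(24) = 1836/4653 = 0.394584; p₂ = l(36)/l(24) = 822/4653 = 0.176660.
P(exactly one) = p₁(1−p₂) + (1−p₁)p₂ = 0.324877 + 0.106953 = 0.431830.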